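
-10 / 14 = -5 / 7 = -0.71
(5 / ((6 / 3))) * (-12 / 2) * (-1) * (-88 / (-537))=440 / 179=2.46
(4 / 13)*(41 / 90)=82 / 585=0.14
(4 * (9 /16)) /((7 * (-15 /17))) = -51 /140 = -0.36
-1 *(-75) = 75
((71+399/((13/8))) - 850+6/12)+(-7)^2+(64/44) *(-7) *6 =-155885/286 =-545.05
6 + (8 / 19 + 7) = 255 / 19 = 13.42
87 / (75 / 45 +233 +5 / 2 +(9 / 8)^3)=133632 / 366475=0.36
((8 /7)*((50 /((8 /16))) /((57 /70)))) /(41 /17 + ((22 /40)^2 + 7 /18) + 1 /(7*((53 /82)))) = 60547200000 /1434046337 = 42.22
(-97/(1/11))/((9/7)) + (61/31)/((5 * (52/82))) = -829.27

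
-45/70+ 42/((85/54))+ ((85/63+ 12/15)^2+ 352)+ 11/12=2588097287/6747300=383.58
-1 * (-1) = 1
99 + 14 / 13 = 1301 / 13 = 100.08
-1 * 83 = -83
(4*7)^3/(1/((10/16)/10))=1372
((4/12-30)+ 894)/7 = 2593/21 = 123.48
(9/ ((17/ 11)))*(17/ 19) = 99/ 19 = 5.21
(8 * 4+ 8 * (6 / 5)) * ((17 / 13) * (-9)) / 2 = -1224 / 5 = -244.80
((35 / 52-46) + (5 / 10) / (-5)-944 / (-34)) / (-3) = 78067 / 13260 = 5.89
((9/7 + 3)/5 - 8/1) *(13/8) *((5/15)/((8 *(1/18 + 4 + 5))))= -0.05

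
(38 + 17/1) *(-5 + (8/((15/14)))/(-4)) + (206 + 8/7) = -3581/21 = -170.52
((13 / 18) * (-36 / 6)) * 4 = -52 / 3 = -17.33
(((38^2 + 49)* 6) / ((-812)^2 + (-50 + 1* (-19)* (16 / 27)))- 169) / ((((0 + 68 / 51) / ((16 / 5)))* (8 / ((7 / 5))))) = -70.97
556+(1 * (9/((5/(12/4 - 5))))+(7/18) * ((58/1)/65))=323357/585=552.75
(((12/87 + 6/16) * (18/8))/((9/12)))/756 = 17/8352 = 0.00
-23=-23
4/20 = 1/5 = 0.20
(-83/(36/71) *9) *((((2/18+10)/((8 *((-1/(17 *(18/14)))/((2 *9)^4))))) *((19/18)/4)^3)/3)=26798517681/1024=26170427.42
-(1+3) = -4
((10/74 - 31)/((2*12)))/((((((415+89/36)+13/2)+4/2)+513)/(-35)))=8565/178673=0.05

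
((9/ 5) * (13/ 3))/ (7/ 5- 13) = -39/ 58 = -0.67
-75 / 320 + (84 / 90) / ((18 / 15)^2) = 715 / 1728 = 0.41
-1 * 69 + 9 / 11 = -750 / 11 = -68.18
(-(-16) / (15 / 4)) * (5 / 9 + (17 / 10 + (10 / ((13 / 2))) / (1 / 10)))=75.26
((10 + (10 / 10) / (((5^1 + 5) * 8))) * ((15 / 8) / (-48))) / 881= -801 / 1804288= -0.00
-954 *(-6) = 5724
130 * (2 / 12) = 65 / 3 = 21.67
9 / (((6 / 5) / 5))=75 / 2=37.50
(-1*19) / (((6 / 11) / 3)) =-209 / 2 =-104.50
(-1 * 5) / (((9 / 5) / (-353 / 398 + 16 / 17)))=-9175 / 60894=-0.15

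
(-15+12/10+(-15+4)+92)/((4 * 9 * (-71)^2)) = 28/75615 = 0.00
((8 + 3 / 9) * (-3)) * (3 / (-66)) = 25 / 22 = 1.14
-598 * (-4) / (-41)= -2392 / 41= -58.34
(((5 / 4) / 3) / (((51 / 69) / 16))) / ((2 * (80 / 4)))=23 / 102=0.23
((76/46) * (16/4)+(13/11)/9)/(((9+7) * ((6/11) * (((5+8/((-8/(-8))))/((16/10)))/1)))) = 15347/161460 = 0.10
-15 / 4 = -3.75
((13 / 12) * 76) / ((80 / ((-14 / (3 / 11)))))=-19019 / 360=-52.83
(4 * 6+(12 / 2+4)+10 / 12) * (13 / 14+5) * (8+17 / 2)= 3407.45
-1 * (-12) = 12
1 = 1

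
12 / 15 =4 / 5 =0.80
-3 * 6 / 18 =-1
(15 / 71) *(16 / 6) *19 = 760 / 71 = 10.70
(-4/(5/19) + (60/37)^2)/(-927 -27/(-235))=2022034/149096421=0.01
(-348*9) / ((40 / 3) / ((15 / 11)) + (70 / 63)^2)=-63423 / 223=-284.41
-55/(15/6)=-22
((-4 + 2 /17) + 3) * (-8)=120 /17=7.06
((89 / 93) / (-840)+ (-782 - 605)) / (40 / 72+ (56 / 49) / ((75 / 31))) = -541762645 / 401512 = -1349.31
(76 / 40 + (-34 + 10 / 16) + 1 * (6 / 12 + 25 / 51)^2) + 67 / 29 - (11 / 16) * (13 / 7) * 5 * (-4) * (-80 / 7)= -47312158909 / 147840840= -320.02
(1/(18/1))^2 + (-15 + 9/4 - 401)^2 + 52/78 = 221861893/1296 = 171189.73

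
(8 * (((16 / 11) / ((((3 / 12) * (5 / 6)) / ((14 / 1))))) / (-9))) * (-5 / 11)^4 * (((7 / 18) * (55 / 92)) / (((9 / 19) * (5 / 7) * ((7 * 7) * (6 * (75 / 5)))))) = -425600 / 736456941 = -0.00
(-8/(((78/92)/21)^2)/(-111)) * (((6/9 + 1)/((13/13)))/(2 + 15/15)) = 4147360/168831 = 24.57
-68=-68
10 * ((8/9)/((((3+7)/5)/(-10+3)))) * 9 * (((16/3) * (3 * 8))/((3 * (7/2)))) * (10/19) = -102400/57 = -1796.49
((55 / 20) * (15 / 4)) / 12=55 / 64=0.86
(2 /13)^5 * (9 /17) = 288 /6311981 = 0.00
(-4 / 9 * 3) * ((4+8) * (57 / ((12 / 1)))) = -76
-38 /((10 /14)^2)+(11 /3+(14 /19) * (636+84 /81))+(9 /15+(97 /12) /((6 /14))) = 21445631 /51300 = 418.04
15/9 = 5/3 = 1.67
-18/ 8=-9/ 4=-2.25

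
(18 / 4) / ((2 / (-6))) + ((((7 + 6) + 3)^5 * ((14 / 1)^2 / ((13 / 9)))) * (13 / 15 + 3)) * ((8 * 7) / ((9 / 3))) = 1335063738661 / 130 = 10269721066.62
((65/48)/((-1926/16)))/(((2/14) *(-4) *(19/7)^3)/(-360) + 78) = -780325/5412663159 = -0.00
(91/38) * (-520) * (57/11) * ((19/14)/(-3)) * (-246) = -7899060/11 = -718096.36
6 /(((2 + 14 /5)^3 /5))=625 /2304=0.27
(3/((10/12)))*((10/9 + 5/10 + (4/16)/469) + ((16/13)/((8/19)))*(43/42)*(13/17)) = 223891/15946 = 14.04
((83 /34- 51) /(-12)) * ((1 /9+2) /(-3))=-31369 /11016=-2.85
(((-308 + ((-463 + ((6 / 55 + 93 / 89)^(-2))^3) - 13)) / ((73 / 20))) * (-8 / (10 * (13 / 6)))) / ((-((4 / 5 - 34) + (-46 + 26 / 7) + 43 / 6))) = 8148185725748937843242418880 / 7022895556492118444683077081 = 1.16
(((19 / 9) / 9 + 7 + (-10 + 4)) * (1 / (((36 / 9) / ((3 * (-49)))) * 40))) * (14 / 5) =-343 / 108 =-3.18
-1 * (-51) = 51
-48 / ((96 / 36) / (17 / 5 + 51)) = -4896 / 5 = -979.20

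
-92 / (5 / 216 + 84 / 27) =-19872 / 677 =-29.35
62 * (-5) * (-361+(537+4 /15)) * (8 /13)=-1311424 /39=-33626.26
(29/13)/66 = 29/858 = 0.03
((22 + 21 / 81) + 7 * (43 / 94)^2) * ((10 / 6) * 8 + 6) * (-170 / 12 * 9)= -13951646105 / 238572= -58479.81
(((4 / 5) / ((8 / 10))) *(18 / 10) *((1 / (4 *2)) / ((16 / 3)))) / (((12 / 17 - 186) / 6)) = -153 / 112000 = -0.00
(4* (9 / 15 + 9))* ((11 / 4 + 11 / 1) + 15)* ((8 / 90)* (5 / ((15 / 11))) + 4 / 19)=506368 / 855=592.24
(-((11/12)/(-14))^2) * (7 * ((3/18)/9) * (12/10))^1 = -121/181440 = -0.00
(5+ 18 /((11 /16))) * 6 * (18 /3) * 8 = 98784 /11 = 8980.36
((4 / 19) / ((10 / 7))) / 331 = 14 / 31445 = 0.00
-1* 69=-69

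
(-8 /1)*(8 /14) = -32 /7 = -4.57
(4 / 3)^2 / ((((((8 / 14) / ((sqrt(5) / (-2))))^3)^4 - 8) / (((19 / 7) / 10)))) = -117403775365625 / 1946353703229297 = -0.06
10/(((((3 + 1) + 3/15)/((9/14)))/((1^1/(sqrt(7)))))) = 75 * sqrt(7)/343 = 0.58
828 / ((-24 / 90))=-3105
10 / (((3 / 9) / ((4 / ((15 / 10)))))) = 80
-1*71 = -71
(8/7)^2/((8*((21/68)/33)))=5984/343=17.45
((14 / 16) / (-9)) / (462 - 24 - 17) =-7 / 30312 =-0.00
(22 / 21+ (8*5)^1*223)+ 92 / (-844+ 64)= 4059023 / 455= 8920.93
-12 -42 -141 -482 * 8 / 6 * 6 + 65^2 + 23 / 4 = 719 / 4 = 179.75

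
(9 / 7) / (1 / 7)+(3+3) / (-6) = 8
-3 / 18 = -1 / 6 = -0.17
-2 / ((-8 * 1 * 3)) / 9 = 1 / 108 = 0.01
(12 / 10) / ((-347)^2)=6 / 602045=0.00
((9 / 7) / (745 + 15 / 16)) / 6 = 24 / 83545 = 0.00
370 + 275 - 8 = 637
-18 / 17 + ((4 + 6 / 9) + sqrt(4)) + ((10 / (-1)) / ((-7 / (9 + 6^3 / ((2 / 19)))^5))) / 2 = 9482659128466608757 / 357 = 26562070387861649.18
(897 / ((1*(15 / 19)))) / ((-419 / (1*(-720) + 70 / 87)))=1950.24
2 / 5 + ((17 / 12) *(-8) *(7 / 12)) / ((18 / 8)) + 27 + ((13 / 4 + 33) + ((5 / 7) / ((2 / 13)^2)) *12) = 4795171 / 11340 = 422.85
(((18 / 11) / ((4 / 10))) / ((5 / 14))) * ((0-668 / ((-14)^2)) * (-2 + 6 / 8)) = 7515 / 154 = 48.80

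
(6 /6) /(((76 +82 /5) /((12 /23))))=10 /1771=0.01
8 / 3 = 2.67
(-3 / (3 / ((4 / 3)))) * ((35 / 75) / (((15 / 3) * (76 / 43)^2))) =-12943 / 324900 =-0.04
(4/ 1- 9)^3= -125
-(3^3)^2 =-729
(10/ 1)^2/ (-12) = -25/ 3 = -8.33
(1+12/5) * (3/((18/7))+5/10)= 17/3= 5.67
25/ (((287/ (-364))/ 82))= -2600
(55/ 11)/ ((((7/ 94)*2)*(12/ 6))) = 235/ 14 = 16.79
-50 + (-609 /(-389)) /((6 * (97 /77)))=-3757669 /75466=-49.79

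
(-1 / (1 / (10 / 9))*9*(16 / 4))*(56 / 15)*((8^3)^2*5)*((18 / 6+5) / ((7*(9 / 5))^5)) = -2097152000000 / 425329947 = -4930.65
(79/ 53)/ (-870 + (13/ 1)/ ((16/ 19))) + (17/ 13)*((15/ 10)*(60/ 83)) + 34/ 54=2.05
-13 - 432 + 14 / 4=-883 / 2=-441.50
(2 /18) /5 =1 /45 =0.02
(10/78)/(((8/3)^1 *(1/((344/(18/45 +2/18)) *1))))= 32.36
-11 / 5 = -2.20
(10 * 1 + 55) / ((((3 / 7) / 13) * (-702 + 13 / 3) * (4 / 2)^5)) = -0.09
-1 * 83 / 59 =-83 / 59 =-1.41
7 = 7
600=600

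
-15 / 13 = -1.15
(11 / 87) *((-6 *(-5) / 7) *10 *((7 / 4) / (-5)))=-55 / 29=-1.90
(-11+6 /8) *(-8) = 82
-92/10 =-9.20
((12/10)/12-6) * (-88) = 2596/5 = 519.20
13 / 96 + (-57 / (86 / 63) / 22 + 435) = 19672445 / 45408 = 433.24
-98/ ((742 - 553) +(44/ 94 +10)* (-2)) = -4606/ 7899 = -0.58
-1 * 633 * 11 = -6963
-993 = -993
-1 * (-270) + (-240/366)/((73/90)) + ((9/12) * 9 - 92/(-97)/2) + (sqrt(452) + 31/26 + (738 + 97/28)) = 2 * sqrt(113) + 40056301864/39306631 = 1040.33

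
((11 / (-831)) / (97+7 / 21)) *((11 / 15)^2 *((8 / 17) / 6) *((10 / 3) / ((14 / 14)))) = -2662 / 139221585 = -0.00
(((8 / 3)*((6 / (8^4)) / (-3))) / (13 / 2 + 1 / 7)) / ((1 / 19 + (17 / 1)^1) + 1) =-19 / 1749888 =-0.00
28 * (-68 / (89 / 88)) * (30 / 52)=-1256640 / 1157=-1086.12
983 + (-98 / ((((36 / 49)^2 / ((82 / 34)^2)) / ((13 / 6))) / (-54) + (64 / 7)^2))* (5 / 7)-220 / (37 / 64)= 48815579123733 / 81139943576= 601.62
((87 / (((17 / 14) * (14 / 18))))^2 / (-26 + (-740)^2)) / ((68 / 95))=58243455 / 2690231062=0.02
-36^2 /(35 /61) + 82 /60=-474049 /210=-2257.38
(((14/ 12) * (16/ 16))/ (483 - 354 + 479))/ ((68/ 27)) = 63/ 82688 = 0.00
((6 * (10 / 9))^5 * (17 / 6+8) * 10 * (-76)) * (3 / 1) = -79040000000 / 243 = -325267489.71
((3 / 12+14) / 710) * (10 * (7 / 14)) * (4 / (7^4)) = 57 / 340942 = 0.00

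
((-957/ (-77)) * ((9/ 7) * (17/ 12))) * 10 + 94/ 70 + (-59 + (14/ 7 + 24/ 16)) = 42194/ 245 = 172.22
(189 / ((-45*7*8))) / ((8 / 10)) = -3 / 32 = -0.09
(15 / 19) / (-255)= -1 / 323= -0.00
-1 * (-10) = 10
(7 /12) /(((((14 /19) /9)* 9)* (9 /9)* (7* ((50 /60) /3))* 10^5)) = 0.00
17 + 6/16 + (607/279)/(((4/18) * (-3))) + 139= 113915/744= 153.11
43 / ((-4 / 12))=-129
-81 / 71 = -1.14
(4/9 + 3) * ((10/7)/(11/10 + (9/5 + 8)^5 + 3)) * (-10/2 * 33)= -106562500/11864498583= -0.01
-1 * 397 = -397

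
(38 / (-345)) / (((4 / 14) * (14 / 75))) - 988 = -45543 / 46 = -990.07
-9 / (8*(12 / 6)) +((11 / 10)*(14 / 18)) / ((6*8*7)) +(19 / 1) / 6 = 11261 / 4320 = 2.61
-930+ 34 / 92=-42763 / 46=-929.63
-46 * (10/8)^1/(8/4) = -28.75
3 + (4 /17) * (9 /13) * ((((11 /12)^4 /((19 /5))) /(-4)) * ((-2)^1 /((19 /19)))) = 3.02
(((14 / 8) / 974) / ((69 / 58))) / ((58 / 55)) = 385 / 268824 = 0.00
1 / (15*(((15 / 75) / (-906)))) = -302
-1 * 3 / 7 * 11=-33 / 7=-4.71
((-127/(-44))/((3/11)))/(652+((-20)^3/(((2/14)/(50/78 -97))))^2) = 64389/177153442819966768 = 0.00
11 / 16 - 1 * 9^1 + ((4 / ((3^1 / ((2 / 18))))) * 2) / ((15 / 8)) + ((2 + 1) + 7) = 11959 / 6480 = 1.85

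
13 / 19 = 0.68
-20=-20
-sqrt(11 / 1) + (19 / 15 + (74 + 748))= 819.95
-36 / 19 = -1.89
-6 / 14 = -3 / 7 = -0.43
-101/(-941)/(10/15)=303/1882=0.16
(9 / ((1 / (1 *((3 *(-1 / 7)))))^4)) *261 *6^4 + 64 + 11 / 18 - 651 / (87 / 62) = 128218785283 / 1253322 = 102303.15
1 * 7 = 7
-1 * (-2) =2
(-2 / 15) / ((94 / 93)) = -31 / 235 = -0.13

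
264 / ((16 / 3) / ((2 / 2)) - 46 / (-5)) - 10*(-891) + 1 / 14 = 13624489 / 1526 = 8928.24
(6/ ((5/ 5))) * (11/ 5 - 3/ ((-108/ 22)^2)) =10087/ 810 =12.45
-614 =-614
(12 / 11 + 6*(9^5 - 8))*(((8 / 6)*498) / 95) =2476000.72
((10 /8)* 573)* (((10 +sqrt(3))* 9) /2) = 25785* sqrt(3) /8 +128925 /4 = 37813.87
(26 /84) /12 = 13 /504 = 0.03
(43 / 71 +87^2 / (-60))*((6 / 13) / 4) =-534819 / 36920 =-14.49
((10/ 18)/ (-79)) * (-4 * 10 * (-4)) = -800/ 711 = -1.13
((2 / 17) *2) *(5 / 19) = 20 / 323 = 0.06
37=37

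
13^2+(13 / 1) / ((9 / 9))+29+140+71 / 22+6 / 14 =54617 / 154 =354.66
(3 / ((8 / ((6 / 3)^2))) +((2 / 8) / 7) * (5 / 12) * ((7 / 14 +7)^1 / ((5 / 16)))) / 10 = 13 / 70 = 0.19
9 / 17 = 0.53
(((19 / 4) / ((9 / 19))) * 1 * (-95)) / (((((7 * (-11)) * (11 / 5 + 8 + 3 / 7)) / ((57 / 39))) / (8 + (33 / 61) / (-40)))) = 976755895 / 71888256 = 13.59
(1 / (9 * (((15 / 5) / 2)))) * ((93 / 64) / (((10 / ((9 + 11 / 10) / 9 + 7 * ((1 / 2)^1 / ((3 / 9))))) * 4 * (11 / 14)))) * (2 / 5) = 113491 / 7128000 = 0.02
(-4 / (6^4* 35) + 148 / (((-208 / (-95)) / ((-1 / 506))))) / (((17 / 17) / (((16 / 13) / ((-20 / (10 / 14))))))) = 0.01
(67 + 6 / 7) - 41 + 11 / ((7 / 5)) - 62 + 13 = -100 / 7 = -14.29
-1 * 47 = -47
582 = 582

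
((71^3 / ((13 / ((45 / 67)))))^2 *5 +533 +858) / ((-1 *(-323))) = 76295084115868 / 14414179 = 5293057.91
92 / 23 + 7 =11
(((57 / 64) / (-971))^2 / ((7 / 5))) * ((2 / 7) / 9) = 1805 / 94615980032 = 0.00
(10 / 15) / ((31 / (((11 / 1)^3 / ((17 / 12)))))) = 10648 / 527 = 20.20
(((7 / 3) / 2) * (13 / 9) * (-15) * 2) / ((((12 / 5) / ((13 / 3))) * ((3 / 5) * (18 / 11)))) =-1626625 / 17496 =-92.97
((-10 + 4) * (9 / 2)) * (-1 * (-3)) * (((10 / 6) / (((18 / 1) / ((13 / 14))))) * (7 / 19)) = -195 / 76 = -2.57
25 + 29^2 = 866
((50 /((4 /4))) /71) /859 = 50 /60989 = 0.00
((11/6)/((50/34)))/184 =187/27600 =0.01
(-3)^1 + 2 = -1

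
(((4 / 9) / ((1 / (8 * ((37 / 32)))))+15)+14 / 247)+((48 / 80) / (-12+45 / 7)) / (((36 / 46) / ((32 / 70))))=353918 / 18525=19.10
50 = 50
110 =110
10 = 10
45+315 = 360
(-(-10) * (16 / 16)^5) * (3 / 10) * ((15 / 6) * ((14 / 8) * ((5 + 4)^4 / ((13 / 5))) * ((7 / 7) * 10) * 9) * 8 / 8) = 155003625 / 52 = 2980838.94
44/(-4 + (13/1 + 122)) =44/131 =0.34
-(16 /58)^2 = -0.08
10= 10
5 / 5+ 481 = 482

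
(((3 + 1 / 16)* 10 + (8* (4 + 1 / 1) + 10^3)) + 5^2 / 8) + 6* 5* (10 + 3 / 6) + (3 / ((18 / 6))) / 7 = 38889 / 28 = 1388.89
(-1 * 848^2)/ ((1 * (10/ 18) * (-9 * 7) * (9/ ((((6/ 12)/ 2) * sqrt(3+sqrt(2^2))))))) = 179776 * sqrt(5)/ 315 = 1276.16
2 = 2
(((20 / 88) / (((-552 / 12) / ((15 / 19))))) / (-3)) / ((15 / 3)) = 5 / 19228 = 0.00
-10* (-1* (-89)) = -890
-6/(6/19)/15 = -19/15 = -1.27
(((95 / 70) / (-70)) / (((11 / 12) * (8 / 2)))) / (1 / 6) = -171 / 5390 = -0.03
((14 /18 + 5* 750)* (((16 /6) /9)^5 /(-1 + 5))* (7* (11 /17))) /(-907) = -0.01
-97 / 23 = -4.22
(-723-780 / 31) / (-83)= 23193 / 2573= 9.01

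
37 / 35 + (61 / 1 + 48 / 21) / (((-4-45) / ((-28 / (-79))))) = 11601 / 19355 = 0.60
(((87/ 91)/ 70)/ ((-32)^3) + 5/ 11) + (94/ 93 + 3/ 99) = 106453371933/ 71177666560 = 1.50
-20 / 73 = -0.27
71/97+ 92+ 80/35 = 64517/679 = 95.02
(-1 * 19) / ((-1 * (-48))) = -19 / 48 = -0.40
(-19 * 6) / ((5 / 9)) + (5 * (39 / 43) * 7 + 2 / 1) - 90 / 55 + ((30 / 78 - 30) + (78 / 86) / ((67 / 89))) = -415078583 / 2059915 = -201.50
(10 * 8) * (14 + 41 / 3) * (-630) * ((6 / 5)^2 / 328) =-250992 / 41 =-6121.76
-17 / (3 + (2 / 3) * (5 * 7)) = -51 / 79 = -0.65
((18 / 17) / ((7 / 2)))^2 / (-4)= -324 / 14161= -0.02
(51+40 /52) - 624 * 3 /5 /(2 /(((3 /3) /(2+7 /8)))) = -19949 /1495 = -13.34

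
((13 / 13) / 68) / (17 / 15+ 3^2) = 15 / 10336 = 0.00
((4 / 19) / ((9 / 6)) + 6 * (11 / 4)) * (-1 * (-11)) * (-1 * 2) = -20867 / 57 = -366.09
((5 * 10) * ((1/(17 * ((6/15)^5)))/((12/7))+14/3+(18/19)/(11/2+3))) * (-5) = -126033125/62016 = -2032.27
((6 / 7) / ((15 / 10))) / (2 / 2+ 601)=2 / 2107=0.00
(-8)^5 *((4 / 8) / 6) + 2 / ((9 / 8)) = -24560 / 9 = -2728.89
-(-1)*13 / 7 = 13 / 7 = 1.86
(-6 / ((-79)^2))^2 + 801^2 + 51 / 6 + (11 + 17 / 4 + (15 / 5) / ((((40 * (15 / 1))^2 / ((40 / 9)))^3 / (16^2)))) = 641624.75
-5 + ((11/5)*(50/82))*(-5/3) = -890/123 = -7.24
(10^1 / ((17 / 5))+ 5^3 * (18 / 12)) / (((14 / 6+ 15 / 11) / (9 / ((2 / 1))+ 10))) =6196575 / 8296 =746.94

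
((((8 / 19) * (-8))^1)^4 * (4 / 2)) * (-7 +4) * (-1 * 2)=201326592 / 130321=1544.85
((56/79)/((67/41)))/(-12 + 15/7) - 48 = -17546488/365217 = -48.04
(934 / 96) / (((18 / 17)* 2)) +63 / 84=9235 / 1728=5.34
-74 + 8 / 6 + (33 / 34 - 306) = -38525 / 102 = -377.70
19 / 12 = 1.58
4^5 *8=8192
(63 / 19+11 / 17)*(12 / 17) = 15360 / 5491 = 2.80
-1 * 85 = -85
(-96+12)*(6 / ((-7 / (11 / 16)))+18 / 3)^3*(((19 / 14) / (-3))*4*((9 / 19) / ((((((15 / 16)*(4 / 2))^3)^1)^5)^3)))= 701186525842019639689556642823116440062656512 / 118520780815075755149990754944155924022197723388671875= 0.00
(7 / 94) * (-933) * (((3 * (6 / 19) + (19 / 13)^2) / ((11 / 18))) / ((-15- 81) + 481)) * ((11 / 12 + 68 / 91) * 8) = -100708674966 / 8308735435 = -12.12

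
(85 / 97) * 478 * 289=11742070 / 97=121052.27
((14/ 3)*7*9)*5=1470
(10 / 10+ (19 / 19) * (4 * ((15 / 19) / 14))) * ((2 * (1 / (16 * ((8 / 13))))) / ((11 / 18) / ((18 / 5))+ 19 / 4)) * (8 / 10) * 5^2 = 858195 / 848008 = 1.01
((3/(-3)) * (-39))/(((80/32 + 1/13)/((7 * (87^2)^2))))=406642723578/67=6069294381.76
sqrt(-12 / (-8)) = sqrt(6) / 2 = 1.22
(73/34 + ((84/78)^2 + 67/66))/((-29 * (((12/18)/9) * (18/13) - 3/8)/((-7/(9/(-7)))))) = 160626704/53931735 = 2.98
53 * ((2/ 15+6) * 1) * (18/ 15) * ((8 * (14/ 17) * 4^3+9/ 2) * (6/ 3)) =141296728/ 425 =332462.89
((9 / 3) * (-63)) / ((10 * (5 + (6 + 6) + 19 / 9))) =-1701 / 1720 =-0.99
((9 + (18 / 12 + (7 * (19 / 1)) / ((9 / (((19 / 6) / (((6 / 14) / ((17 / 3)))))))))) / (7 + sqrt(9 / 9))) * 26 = 496951 / 243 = 2045.07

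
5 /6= 0.83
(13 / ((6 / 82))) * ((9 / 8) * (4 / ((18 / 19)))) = 10127 / 12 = 843.92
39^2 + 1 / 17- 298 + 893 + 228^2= 919701 / 17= 54100.06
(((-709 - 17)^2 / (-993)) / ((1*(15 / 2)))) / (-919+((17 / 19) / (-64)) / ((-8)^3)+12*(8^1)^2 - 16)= 6629359616 / 15643187435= 0.42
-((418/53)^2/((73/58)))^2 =-102697793856064/42048373249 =-2442.37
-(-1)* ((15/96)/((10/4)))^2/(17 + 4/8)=0.00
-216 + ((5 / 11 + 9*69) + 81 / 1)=5351 / 11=486.45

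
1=1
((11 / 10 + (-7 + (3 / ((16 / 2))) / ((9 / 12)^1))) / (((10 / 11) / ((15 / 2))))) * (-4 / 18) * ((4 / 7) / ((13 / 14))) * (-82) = -499.57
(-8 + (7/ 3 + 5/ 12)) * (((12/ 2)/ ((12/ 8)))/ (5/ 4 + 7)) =-28/ 11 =-2.55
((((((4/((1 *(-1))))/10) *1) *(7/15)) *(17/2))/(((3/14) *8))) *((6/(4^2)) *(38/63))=-2261/10800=-0.21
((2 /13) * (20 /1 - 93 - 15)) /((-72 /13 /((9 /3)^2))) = 22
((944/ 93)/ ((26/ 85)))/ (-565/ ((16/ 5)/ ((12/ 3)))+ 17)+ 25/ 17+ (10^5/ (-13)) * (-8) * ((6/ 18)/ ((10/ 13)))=1511137162165/ 56664621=26668.09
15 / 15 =1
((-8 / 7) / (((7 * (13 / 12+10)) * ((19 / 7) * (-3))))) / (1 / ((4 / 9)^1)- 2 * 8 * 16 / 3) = -384 / 17635933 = -0.00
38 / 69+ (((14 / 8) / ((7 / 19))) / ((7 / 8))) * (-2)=-4978 / 483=-10.31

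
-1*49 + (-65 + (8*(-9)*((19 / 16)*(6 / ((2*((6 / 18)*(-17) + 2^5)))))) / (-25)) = -448761 / 3950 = -113.61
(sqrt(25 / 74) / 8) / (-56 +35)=-5 *sqrt(74) / 12432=-0.00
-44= -44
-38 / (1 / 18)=-684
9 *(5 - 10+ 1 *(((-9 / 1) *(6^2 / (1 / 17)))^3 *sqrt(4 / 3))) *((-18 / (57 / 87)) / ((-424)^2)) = 11745 / 1707872+ 8177556890556 *sqrt(3) / 53371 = 265386521.08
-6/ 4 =-3/ 2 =-1.50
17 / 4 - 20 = -63 / 4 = -15.75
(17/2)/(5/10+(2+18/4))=17/14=1.21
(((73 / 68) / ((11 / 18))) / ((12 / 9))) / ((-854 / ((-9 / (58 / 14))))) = 17739 / 5292848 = 0.00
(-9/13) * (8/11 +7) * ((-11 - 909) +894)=1530/11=139.09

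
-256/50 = -128/25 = -5.12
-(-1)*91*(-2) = -182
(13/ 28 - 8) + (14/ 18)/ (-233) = -442663/ 58716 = -7.54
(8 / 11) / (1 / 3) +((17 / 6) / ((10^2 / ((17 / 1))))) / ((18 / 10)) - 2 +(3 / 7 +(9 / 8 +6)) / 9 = 13396 / 10395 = 1.29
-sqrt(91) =-9.54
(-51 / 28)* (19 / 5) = -969 / 140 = -6.92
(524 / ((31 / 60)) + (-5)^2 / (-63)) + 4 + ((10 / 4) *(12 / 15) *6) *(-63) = 511289 / 1953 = 261.80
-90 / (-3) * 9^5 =1771470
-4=-4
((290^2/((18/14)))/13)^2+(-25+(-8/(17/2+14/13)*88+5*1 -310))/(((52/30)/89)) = 28741577965355/1136187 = 25296520.70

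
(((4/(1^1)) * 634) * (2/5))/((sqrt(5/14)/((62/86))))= 1223.72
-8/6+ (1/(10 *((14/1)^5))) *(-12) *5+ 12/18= -537833/806736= -0.67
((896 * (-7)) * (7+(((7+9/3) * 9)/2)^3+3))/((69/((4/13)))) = -2286394880/897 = -2548935.21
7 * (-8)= -56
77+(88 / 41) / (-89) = 280885 / 3649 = 76.98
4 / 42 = 2 / 21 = 0.10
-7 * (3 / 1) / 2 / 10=-21 / 20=-1.05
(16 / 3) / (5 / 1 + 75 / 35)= 56 / 75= 0.75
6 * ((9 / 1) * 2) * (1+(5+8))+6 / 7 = 10590 / 7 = 1512.86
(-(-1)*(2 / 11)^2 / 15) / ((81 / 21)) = 28 / 49005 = 0.00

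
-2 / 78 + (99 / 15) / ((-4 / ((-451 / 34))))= 579757 / 26520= 21.86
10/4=5/2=2.50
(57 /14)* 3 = 171 /14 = 12.21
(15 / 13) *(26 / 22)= 15 / 11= 1.36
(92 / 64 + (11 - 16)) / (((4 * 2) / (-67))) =3819 / 128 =29.84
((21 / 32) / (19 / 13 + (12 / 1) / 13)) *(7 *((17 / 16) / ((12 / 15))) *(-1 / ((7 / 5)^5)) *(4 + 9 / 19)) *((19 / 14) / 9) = -293515625 / 914608128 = -0.32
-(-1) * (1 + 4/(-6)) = 1/3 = 0.33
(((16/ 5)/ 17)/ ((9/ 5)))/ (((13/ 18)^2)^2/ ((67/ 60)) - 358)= -1041984/ 3564674291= -0.00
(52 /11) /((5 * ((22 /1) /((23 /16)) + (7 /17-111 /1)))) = -0.01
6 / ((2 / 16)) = 48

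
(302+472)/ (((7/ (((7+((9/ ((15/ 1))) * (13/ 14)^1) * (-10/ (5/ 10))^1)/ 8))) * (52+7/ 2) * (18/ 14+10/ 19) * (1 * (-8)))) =71079/ 998704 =0.07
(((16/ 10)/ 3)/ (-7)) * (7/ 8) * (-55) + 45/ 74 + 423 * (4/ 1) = 376573/ 222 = 1696.27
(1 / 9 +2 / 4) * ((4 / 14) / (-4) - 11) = -1705 / 252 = -6.77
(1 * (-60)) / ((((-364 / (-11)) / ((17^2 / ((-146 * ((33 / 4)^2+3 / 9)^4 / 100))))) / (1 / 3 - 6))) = -0.00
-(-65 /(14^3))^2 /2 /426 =-4225 /6415164672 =-0.00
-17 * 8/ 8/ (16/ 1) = -17/ 16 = -1.06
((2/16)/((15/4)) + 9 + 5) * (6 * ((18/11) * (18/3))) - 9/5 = 45369/55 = 824.89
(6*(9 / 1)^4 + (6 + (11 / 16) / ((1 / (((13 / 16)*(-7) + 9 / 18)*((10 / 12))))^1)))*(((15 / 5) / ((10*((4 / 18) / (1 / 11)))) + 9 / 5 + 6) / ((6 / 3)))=35133550487 / 225280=155955.04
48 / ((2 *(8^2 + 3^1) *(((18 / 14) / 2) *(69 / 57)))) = 0.46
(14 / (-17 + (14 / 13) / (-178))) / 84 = -1157 / 118056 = -0.01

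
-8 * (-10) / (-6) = -40 / 3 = -13.33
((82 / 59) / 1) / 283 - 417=-6962567 / 16697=-417.00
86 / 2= 43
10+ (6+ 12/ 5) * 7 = 344/ 5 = 68.80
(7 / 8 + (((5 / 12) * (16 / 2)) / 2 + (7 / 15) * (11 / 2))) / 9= 613 / 1080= 0.57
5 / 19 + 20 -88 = -1287 / 19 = -67.74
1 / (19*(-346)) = -1 / 6574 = -0.00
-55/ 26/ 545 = -11/ 2834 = -0.00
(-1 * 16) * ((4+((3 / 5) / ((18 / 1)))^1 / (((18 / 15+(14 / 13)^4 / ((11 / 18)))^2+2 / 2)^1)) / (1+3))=-1489444396997098 / 93028585176543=-16.01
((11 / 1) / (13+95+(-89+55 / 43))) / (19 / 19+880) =473 / 768232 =0.00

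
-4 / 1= -4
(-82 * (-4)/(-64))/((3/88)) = -451/3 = -150.33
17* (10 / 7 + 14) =1836 / 7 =262.29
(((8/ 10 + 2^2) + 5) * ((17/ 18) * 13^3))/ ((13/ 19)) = 2674763/ 90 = 29719.59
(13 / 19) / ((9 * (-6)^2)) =0.00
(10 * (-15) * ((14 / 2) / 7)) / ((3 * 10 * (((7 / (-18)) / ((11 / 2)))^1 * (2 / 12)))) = 2970 / 7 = 424.29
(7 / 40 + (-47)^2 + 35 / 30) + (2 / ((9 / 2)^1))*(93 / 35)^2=65076301 / 29400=2213.48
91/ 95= 0.96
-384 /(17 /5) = -1920 /17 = -112.94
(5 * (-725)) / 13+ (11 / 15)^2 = -814052 / 2925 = -278.31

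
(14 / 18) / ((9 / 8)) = 56 / 81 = 0.69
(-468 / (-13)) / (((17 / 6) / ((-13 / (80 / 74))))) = -12987 / 85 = -152.79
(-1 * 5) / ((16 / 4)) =-5 / 4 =-1.25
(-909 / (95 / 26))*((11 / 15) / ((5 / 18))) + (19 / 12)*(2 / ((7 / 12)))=-10828658 / 16625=-651.35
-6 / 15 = -2 / 5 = -0.40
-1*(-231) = 231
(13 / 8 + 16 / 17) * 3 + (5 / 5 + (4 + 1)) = 1863 / 136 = 13.70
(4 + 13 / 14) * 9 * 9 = 5589 / 14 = 399.21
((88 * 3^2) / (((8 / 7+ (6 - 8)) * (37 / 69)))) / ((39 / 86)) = -1827672 / 481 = -3799.73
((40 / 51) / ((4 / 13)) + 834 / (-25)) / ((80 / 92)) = -225883 / 6375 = -35.43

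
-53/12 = -4.42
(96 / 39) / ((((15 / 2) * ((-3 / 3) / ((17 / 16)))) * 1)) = -68 / 195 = -0.35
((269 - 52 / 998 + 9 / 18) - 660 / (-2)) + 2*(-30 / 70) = 598.59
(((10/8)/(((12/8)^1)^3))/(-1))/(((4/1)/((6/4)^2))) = -5/24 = -0.21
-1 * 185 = -185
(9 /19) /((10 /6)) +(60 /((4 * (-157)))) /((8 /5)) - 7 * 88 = -73474333 /119320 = -615.78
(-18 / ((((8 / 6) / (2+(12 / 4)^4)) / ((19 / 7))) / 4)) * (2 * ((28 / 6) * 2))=-227088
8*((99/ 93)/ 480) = 11/ 620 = 0.02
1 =1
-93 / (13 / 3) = -279 / 13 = -21.46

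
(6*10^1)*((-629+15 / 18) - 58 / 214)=-4034570 / 107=-37706.26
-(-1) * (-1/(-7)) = 0.14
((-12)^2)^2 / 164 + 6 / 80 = 126.51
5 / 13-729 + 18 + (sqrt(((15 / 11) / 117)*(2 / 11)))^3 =-710.62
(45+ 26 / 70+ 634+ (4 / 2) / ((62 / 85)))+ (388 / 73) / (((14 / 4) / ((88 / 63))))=3414272347 / 4989915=684.23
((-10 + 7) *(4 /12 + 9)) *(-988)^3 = 27004047616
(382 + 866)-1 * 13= 1235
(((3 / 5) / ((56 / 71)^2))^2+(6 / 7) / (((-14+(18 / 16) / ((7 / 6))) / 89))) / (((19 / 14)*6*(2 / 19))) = -29445647621 / 5127987200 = -5.74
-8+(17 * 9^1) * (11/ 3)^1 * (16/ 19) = 8824/ 19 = 464.42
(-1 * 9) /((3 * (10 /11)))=-33 /10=-3.30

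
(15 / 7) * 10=150 / 7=21.43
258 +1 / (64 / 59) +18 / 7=117149 / 448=261.49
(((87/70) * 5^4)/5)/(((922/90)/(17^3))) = 480859875/6454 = 74505.71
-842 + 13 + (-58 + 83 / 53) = -46928 / 53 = -885.43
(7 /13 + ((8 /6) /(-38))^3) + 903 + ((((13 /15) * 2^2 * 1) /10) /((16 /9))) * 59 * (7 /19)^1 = 437096308877 /481501800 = 907.78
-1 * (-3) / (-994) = -3 / 994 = -0.00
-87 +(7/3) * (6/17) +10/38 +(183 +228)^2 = 54533733/323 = 168835.09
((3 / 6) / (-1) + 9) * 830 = 7055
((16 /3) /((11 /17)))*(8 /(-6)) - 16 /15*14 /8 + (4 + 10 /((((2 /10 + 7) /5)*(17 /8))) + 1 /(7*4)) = -436123 /78540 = -5.55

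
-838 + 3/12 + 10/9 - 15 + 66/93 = -949637/1116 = -850.93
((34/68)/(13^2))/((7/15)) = 0.01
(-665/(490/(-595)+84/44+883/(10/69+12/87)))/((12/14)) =-246347255/991566057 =-0.25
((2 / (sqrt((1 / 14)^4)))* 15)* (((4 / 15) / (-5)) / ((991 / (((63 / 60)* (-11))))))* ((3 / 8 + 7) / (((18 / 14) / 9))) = 4674747 / 24775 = 188.69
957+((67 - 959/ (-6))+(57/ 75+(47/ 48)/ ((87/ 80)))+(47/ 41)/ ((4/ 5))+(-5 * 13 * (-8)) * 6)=4608842201/ 1070100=4306.93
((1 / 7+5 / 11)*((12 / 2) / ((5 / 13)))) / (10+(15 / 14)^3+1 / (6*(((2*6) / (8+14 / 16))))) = 7789824 / 9489755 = 0.82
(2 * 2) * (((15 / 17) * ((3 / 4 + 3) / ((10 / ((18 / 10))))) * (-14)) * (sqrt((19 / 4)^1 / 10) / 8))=-567 * sqrt(190) / 2720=-2.87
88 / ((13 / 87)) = 588.92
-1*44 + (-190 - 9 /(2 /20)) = -324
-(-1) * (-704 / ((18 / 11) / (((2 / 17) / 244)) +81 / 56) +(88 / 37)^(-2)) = -495053789 / 16196444352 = -0.03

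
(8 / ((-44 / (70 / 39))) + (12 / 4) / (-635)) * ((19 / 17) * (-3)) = 1713553 / 1543685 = 1.11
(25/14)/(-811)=-25/11354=-0.00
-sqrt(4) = -2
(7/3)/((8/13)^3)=15379/1536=10.01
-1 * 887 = -887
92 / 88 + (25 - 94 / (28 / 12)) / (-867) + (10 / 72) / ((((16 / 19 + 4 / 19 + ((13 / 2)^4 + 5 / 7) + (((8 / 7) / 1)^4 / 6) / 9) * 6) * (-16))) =363517323185725 / 341945899515528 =1.06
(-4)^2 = 16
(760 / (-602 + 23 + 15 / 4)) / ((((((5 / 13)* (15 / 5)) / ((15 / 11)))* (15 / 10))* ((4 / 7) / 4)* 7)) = -6080 / 5841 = -1.04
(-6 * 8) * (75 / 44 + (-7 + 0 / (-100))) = 2796 / 11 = 254.18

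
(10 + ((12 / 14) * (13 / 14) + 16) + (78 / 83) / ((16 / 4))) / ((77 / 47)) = 10333843 / 626318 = 16.50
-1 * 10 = -10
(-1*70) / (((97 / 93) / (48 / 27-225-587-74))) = 17268860 / 291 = 59343.16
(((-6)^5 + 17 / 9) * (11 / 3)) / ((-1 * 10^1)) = 769637 / 270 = 2850.51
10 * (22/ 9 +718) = 64840/ 9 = 7204.44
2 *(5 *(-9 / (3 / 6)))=-180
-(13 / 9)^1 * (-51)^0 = -13 / 9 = -1.44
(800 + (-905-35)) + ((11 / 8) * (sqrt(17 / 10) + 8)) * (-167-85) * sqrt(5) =693 * sqrt(5) * (-80-sqrt(170)) / 20-140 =-7348.59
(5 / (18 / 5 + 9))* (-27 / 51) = -25 / 119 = -0.21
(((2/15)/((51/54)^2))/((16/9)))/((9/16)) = 216/1445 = 0.15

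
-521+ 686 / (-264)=-69115 / 132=-523.60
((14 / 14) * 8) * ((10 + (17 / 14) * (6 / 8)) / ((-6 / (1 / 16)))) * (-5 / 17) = 0.27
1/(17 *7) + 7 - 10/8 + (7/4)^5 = 2701729/121856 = 22.17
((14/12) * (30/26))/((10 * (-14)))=-1/104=-0.01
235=235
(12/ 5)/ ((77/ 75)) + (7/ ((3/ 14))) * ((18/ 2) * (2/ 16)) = 12039/ 308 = 39.09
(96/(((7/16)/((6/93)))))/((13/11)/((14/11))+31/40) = 8.31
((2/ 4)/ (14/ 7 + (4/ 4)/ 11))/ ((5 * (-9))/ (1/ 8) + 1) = -11/ 16514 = -0.00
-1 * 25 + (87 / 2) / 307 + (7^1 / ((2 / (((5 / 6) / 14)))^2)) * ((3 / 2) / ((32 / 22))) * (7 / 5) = -46871051 / 1886208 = -24.85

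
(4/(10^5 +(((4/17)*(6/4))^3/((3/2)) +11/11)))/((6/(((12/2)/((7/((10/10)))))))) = 19652/3439135399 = 0.00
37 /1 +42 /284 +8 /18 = 48043 /1278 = 37.59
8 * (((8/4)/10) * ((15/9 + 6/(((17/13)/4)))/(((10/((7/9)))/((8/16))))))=1.25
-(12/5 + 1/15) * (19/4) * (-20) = 703/3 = 234.33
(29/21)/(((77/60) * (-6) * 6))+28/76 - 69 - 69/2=-19016579/184338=-103.16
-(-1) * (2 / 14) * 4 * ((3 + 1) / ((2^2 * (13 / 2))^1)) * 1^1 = 8 / 91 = 0.09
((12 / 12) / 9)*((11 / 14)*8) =44 / 63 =0.70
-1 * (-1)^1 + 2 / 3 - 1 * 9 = -22 / 3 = -7.33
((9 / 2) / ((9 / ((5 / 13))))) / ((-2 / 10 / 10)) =-125 / 13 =-9.62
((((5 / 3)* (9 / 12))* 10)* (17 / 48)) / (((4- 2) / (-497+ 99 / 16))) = -3337525 / 3072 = -1086.43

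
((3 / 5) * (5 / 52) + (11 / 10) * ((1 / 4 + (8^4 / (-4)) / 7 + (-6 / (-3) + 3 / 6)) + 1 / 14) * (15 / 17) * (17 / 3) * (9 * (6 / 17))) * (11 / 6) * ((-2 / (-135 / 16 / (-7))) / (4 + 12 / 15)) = 28433680 / 17901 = 1588.39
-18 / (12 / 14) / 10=-21 / 10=-2.10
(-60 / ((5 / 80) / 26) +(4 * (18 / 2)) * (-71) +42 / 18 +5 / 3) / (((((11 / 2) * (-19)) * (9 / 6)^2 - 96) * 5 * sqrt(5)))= 220096 * sqrt(5) / 66225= 7.43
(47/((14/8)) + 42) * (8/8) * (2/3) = 964/21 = 45.90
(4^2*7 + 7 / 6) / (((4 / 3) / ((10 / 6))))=3395 / 24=141.46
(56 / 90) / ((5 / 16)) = 448 / 225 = 1.99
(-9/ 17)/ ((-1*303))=3/ 1717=0.00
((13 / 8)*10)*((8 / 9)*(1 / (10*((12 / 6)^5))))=13 / 288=0.05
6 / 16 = 3 / 8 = 0.38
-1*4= -4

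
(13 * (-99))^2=1656369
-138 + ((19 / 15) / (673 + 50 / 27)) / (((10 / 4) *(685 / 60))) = -453271134 / 3284575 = -138.00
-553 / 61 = -9.07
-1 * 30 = -30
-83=-83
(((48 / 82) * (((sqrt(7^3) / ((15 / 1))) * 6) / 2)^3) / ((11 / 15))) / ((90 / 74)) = 710696 * sqrt(7) / 56375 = 33.35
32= 32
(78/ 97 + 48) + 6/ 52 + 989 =2617633/ 2522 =1037.92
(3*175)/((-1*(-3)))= 175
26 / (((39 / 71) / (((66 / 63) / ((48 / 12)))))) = 781 / 63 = 12.40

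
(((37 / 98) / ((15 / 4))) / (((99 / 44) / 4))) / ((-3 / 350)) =-11840 / 567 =-20.88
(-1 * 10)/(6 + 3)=-10/9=-1.11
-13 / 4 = -3.25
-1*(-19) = 19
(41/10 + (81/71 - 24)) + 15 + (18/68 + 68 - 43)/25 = -82938/30175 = -2.75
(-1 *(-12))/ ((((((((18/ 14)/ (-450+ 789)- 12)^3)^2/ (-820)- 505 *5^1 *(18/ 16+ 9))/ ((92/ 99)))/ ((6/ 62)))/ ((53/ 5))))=-1566954669665051574904192/ 3999838832867223121780280727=-0.00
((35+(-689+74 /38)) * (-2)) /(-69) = -24778 /1311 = -18.90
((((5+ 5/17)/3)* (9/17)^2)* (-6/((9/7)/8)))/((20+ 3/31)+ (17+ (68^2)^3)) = -1406160/7528907105866511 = -0.00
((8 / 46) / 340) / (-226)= -1 / 441830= -0.00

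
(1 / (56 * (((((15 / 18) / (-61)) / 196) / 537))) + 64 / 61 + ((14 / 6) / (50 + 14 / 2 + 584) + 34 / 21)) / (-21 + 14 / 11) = 2071064243974 / 296972095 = 6973.94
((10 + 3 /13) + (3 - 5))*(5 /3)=535 /39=13.72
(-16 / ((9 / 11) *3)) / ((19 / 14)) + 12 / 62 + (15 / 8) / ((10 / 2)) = -538739 / 127224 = -4.23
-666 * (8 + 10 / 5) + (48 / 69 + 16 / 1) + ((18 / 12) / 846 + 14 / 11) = -947764523 / 142692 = -6642.03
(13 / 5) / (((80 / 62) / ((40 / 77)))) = 403 / 385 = 1.05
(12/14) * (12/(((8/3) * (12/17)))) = 153/28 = 5.46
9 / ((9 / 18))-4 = 14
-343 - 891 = -1234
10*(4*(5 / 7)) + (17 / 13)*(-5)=2005 / 91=22.03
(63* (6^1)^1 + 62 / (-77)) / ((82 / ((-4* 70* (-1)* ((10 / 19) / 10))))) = 580880 / 8569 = 67.79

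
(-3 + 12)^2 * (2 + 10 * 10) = 8262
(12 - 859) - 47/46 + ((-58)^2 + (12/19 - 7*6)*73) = -440423/874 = -503.92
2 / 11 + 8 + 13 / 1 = 233 / 11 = 21.18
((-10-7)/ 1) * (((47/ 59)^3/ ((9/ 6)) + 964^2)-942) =-9723888754448/ 616137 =-15782023.73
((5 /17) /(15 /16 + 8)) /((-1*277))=-80 /673387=-0.00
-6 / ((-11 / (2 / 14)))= 6 / 77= 0.08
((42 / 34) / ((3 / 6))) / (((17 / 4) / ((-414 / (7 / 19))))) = -188784 / 289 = -653.23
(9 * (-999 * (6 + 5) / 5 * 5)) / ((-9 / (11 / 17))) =120879 / 17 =7110.53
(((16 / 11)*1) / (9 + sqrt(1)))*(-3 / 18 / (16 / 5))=-1 / 132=-0.01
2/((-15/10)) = -4/3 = -1.33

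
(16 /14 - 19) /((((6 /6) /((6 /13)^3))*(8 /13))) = -2.85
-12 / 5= -2.40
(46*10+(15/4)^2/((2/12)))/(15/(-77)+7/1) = 335335/4192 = 79.99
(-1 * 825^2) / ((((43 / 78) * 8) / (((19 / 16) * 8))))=-504343125 / 344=-1466113.74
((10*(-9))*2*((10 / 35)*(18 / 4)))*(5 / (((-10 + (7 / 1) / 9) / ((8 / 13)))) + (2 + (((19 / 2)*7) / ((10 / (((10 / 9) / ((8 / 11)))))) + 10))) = -152606205 / 30212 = -5051.18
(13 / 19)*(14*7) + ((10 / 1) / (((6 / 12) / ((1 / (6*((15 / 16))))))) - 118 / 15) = 53644 / 855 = 62.74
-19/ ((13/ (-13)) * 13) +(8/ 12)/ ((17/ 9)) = 401/ 221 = 1.81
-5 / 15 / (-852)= 1 / 2556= 0.00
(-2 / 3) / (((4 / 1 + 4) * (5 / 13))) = -0.22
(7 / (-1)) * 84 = -588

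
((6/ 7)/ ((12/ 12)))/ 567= 2/ 1323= 0.00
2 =2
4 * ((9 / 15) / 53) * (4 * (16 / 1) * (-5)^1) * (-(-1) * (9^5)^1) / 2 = -22674816 / 53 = -427826.72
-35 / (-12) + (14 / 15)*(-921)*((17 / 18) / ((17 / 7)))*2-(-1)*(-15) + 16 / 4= -121799 / 180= -676.66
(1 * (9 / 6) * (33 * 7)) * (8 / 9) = 308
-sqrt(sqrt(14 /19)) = -0.93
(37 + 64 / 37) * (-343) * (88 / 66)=-1966076 / 111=-17712.40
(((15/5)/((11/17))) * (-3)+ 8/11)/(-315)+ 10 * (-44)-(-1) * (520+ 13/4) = 230885/2772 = 83.29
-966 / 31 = -31.16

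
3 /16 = 0.19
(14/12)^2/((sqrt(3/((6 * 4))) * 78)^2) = 49/27378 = 0.00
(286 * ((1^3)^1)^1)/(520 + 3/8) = 2288/4163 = 0.55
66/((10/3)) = 99/5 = 19.80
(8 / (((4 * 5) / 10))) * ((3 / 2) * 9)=54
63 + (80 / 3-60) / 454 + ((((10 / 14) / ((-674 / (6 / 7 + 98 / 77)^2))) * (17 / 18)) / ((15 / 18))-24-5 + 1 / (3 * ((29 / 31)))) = 3156034750985 / 92073201913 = 34.28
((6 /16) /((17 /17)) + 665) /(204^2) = 5323 /332928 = 0.02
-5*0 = 0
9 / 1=9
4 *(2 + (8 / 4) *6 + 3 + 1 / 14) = 478 / 7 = 68.29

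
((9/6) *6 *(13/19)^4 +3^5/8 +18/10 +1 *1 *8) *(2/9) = 219707807/23457780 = 9.37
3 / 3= 1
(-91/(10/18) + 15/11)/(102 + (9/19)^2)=-1075058/676555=-1.59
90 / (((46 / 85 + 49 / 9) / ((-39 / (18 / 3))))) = -447525 / 4579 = -97.73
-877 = -877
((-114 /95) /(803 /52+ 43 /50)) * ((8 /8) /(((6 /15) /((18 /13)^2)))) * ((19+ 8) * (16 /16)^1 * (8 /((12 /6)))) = -38.10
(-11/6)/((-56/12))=11/28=0.39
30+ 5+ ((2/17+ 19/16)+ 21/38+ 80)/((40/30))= 96.39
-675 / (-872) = 675 / 872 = 0.77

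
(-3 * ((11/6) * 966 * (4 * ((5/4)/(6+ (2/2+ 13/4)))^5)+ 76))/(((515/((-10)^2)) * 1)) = -529632526560/11933188703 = -44.38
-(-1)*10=10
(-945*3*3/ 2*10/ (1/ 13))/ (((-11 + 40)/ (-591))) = 326719575/ 29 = 11266192.24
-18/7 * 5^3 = -321.43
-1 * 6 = -6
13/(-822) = -13/822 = -0.02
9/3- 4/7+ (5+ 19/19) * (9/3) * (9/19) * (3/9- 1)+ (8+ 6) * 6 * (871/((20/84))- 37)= 202278067/665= 304177.54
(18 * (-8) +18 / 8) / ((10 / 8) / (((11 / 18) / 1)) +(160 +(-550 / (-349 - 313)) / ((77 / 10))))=-0.87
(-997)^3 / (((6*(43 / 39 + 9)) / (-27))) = 347850467523 / 788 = 441434603.46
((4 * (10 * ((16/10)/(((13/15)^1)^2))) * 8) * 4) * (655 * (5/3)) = 503040000/169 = 2976568.05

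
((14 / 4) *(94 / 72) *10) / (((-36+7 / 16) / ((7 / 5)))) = -9212 / 5121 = -1.80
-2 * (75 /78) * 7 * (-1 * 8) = 1400 /13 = 107.69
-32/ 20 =-8/ 5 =-1.60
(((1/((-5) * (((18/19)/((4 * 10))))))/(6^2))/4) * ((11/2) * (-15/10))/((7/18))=1.24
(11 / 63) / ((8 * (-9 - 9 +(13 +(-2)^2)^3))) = 1 / 224280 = 0.00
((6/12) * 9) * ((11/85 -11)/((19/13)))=-54054/1615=-33.47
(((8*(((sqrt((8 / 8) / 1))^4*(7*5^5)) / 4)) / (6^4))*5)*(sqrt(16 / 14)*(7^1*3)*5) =546875*sqrt(14) / 108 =18946.47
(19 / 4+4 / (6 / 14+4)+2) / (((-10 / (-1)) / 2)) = 949 / 620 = 1.53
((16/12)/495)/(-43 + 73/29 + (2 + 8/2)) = -29/371250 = -0.00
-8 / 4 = -2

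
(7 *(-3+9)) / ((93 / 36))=504 / 31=16.26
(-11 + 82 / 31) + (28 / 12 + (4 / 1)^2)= 928 / 93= 9.98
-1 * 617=-617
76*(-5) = -380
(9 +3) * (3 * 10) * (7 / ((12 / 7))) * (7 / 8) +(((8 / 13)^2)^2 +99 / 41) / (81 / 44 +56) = 3066728714525 / 2384158036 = 1286.29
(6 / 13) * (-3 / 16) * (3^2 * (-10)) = 405 / 52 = 7.79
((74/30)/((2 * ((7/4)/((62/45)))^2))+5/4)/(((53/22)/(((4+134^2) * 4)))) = 947748345104/15776775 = 60072.38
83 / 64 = 1.30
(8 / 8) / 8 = 1 / 8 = 0.12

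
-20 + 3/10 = -197/10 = -19.70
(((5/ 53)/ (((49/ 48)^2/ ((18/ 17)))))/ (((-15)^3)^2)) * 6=1024/ 20280946875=0.00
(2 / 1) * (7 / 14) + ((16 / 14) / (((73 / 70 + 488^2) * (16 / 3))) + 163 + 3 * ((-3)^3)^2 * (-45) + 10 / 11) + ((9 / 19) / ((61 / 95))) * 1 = -1098985104283283 / 11185672663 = -98249.35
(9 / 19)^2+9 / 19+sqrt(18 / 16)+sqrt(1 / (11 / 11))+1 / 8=3*sqrt(2) / 4+5265 / 2888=2.88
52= 52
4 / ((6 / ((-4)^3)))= -128 / 3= -42.67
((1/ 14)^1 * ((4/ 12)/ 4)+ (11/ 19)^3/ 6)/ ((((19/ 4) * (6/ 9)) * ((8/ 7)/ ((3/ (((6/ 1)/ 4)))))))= 44127/ 2085136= 0.02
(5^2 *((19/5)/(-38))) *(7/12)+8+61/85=14809/2040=7.26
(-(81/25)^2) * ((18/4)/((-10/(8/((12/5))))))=19683/1250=15.75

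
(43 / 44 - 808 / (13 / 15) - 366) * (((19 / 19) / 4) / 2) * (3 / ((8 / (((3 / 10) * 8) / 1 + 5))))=-82370103 / 183040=-450.01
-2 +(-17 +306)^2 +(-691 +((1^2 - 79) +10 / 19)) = 1572260 / 19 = 82750.53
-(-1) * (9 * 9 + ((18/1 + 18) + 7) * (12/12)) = 124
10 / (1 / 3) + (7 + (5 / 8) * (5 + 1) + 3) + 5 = 195 / 4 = 48.75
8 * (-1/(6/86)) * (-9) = 1032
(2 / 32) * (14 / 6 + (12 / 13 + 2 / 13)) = 133 / 624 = 0.21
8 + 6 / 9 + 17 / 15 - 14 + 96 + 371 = 2314 / 5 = 462.80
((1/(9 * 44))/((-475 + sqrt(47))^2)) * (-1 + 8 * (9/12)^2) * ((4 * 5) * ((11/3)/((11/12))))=70/(99 * (475 - sqrt(47))^2)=0.00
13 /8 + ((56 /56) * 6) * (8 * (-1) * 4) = -1523 /8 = -190.38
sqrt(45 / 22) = 3 * sqrt(110) / 22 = 1.43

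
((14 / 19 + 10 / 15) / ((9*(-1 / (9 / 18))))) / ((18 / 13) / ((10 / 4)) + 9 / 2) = -5200 / 337041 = -0.02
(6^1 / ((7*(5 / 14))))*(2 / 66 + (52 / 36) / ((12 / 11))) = 1609 / 495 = 3.25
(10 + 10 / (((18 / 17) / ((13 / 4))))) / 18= 1465 / 648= 2.26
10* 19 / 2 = 95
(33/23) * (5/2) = 165/46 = 3.59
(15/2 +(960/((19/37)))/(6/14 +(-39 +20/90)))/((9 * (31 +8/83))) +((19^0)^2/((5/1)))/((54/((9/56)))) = -1826114911/12440213520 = -0.15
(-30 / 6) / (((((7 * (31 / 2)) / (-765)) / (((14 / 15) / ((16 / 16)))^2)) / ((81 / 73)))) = 77112 / 2263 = 34.08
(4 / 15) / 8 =1 / 30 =0.03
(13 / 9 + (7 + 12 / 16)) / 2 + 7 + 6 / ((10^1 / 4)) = 5039 / 360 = 14.00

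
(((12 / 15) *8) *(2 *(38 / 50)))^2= 1478656 / 15625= 94.63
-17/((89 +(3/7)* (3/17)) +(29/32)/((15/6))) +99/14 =82027889/11920314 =6.88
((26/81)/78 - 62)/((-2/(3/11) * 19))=15065/33858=0.44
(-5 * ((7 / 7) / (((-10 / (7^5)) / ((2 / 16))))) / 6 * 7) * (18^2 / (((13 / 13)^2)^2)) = 3176523 / 8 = 397065.38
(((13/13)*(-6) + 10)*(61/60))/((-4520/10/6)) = -61/1130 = -0.05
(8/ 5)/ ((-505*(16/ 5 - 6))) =0.00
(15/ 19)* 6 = 90/ 19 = 4.74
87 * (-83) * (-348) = 2512908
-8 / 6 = -4 / 3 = -1.33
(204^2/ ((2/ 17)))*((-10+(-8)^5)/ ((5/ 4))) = -46379034432/ 5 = -9275806886.40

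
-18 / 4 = -4.50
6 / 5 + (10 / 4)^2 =7.45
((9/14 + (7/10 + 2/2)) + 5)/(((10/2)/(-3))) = -771/175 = -4.41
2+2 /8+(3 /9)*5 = 47 /12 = 3.92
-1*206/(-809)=206/809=0.25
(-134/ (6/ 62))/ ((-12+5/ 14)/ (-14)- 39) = 814184/ 22443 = 36.28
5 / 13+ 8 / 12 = 41 / 39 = 1.05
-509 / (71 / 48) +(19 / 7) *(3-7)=-354.97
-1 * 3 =-3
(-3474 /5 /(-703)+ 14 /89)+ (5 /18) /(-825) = 1.15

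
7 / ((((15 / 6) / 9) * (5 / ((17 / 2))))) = 1071 / 25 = 42.84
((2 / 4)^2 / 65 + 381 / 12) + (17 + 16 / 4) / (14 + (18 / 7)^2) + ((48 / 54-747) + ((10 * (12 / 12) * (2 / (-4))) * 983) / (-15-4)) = -204160669 / 449046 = -454.65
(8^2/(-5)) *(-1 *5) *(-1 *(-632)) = 40448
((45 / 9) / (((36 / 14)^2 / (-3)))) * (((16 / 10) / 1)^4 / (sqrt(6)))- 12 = -12- 25088 * sqrt(6) / 10125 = -18.07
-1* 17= -17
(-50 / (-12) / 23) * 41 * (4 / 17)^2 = 8200 / 19941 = 0.41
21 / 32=0.66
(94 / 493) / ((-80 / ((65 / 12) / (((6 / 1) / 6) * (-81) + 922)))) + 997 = 39683438845 / 39802848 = 997.00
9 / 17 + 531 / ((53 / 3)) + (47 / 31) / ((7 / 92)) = 9876010 / 195517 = 50.51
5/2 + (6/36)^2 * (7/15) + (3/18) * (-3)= 1087/540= 2.01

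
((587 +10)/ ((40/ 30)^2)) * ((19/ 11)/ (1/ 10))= 510435/ 88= 5800.40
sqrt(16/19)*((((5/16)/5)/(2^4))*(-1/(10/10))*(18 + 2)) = -5*sqrt(19)/304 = -0.07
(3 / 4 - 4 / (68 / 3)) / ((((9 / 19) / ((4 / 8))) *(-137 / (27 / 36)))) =-247 / 74528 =-0.00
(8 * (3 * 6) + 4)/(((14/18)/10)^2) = 1198800/49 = 24465.31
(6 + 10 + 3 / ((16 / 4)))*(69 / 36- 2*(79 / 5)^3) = -792614087 / 6000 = -132102.35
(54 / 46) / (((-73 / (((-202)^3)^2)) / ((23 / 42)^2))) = -1171918246263504 / 3577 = -327626012374.48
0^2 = 0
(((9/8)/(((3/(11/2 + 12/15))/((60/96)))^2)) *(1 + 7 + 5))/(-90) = -5733/20480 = -0.28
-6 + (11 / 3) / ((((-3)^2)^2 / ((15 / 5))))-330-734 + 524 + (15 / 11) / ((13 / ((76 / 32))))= -50558875 / 92664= -545.62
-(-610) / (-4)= -305 / 2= -152.50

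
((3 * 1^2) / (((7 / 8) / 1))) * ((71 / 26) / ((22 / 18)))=7668 / 1001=7.66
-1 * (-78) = 78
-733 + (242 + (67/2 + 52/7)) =-6301/14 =-450.07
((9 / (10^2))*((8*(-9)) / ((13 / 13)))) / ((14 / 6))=-486 / 175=-2.78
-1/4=-0.25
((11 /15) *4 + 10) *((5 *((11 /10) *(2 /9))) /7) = 2134 /945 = 2.26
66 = 66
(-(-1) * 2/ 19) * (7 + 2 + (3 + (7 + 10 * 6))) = 8.32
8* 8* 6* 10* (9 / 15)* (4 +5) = 20736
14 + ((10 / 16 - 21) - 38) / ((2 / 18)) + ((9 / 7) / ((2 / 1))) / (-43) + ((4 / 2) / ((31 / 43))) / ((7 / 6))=-37996733 / 74648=-509.01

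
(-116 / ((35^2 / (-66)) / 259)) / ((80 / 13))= 460317 / 1750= 263.04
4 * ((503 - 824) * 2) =-2568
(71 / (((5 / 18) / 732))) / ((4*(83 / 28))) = 6548472 / 415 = 15779.45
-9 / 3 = -3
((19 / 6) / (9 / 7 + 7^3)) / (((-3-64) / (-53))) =0.01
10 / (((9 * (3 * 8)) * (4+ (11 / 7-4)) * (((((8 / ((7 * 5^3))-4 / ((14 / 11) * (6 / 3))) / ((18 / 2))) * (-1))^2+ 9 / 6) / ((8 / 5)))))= 64312500 / 2087626783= 0.03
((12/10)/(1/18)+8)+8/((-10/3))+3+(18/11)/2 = 1706/55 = 31.02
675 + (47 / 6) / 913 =3697697 / 5478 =675.01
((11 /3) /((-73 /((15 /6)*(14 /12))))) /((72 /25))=-9625 /189216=-0.05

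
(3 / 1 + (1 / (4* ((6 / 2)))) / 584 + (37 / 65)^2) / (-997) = -98424577 / 29519973600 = -0.00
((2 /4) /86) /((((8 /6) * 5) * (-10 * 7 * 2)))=-3 /481600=-0.00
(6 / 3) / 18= 1 / 9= 0.11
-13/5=-2.60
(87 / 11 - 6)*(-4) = -84 / 11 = -7.64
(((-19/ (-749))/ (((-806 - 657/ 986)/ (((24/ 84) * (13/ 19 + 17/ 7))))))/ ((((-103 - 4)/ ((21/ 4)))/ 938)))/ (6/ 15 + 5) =0.00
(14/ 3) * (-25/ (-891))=0.13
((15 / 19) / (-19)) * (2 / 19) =-30 / 6859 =-0.00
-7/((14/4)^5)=-32/2401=-0.01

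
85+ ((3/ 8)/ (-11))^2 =658249/ 7744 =85.00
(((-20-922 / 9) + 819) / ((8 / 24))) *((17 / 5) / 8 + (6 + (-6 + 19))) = 1623671 / 40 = 40591.78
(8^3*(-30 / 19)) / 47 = -15360 / 893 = -17.20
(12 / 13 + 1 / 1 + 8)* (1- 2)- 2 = -155 / 13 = -11.92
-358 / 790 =-179 / 395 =-0.45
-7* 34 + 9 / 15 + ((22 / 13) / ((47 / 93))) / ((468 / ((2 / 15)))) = -84854728 / 357435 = -237.40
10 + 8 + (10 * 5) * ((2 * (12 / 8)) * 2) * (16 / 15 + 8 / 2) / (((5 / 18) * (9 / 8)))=4882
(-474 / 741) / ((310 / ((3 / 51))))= -79 / 650845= -0.00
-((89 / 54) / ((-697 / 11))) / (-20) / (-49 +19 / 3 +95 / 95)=979 / 31365000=0.00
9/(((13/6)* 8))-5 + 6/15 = -1061/260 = -4.08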